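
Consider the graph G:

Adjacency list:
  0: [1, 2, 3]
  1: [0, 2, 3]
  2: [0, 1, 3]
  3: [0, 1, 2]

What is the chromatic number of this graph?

The graph has a maximum clique of size 4 (lower bound on chromatic number).
A valid 4-coloring: {0: 0, 1: 1, 2: 2, 3: 3}.
Chromatic number = 4.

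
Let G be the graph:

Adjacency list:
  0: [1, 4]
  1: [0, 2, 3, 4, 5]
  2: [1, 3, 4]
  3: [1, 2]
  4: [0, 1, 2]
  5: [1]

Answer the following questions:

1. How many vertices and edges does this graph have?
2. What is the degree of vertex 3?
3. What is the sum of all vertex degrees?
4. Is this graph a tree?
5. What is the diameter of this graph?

Count: 6 vertices, 8 edges.
Vertex 3 has neighbors [1, 2], degree = 2.
Handshaking lemma: 2 * 8 = 16.
A tree on 6 vertices has 5 edges. This graph has 8 edges (3 extra). Not a tree.
Diameter (longest shortest path) = 2.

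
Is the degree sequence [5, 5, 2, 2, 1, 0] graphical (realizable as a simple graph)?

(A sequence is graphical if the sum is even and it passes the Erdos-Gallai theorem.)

Sum of degrees = 15. Sum is odd, so the sequence is NOT graphical.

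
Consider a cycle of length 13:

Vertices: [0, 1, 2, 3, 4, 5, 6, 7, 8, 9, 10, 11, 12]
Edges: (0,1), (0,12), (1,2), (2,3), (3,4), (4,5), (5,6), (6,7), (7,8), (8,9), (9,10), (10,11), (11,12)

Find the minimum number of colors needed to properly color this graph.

This is an odd cycle (C_13). Odd cycles are not bipartite (any 2-coloring forces two adjacent vertices to match), and 3 colors suffice.
Chromatic number = 3.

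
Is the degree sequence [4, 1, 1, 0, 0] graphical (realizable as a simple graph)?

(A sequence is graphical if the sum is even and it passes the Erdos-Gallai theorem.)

Sum of degrees = 6. Sum is even but fails Erdos-Gallai. The sequence is NOT graphical.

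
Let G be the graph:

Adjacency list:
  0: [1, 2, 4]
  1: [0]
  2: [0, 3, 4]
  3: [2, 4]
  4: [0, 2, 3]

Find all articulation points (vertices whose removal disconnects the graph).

An articulation point is a vertex whose removal disconnects the graph.
Articulation points: [0]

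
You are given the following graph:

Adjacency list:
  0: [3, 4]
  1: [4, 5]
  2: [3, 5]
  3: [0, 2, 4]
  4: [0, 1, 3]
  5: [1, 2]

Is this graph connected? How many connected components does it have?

Checking connectivity: the graph has 1 connected component(s).
All vertices are reachable from each other. The graph IS connected.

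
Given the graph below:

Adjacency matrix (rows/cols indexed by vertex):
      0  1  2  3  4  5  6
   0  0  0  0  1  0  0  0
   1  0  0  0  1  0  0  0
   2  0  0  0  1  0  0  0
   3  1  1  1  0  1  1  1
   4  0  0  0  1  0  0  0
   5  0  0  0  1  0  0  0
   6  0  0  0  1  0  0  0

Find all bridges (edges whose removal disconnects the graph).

A bridge is an edge whose removal increases the number of connected components.
Bridges found: (0,3), (1,3), (2,3), (3,4), (3,5), (3,6)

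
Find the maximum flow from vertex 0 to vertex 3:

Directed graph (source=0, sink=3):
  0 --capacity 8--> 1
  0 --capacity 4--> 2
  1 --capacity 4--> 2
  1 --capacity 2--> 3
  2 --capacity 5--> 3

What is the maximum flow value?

Computing max flow:
  Flow on (0->1): 6/8
  Flow on (0->2): 1/4
  Flow on (1->2): 4/4
  Flow on (1->3): 2/2
  Flow on (2->3): 5/5
Maximum flow = 7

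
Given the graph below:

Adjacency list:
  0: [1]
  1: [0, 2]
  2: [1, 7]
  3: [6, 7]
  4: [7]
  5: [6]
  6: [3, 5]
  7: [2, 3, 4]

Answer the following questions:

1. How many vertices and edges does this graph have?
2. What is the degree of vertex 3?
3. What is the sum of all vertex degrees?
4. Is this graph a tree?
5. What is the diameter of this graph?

Count: 8 vertices, 7 edges.
Vertex 3 has neighbors [6, 7], degree = 2.
Handshaking lemma: 2 * 7 = 14.
A graph is a tree iff it is connected and has exactly n-1 edges. This graph is connected (all 8 vertices in one component) and has 8-1 = 7 edges. It is a tree.
Diameter (longest shortest path) = 6.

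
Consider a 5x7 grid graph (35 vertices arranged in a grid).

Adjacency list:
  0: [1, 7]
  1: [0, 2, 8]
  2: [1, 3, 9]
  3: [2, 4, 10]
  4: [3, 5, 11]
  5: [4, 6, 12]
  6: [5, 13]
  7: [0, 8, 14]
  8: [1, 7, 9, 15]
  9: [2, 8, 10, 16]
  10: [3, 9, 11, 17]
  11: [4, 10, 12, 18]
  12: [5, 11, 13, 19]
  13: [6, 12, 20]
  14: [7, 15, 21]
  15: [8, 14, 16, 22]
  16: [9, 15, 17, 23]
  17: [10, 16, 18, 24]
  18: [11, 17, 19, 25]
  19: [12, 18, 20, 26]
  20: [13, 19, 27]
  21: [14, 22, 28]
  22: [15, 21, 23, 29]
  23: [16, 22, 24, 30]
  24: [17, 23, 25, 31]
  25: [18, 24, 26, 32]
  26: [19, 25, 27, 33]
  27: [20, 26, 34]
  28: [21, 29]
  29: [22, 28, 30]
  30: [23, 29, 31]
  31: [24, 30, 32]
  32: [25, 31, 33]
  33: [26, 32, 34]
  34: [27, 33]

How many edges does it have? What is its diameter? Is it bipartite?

A 5x7 grid has 28 vertical edges and 30 horizontal edges.
Total edges = 28 + 30 = 58.
Diameter = (5-1) + (7-1) = 10 (corner to opposite corner).
Grid graphs are bipartite (checkerboard coloring).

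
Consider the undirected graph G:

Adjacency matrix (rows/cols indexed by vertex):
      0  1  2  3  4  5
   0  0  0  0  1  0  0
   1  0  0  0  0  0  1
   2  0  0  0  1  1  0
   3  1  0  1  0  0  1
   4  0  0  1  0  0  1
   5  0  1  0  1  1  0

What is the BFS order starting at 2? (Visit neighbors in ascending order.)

BFS from vertex 2 (neighbors processed in ascending order):
Visit order: 2, 3, 4, 0, 5, 1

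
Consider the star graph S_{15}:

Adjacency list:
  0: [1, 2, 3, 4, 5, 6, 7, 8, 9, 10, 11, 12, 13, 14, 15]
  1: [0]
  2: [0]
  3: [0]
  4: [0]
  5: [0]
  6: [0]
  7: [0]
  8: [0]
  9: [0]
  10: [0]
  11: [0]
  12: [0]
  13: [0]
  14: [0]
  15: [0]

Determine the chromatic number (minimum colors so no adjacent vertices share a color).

S_{15} has one hub adjacent to 15 leaves; leaves are pairwise non-adjacent.
Color the hub 0 and every leaf 1.
Chromatic number = 2.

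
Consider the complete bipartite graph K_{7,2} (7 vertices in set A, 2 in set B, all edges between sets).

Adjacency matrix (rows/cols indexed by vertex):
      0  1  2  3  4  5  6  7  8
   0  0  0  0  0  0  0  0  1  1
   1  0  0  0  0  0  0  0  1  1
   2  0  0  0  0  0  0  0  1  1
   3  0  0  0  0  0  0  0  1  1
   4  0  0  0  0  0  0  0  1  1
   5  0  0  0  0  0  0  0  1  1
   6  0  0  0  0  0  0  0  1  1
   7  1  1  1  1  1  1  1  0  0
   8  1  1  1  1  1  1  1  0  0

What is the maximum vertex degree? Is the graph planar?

Set-A vertices have degree 2; set-B vertices have degree 7. Maximum degree = max(7,2) = 7.
min(7,2) <= 2, so K_{7,2} avoids a K_{3,3} subdivision and is planar.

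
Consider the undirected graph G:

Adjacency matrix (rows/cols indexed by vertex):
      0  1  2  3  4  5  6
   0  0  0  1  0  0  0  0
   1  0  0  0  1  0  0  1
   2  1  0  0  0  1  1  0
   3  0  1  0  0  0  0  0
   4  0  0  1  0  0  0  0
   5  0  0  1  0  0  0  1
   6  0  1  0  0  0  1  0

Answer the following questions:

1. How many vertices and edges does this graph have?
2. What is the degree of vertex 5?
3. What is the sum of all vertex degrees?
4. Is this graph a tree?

Count: 7 vertices, 6 edges.
Vertex 5 has neighbors [2, 6], degree = 2.
Handshaking lemma: 2 * 6 = 12.
A graph is a tree iff it is connected and has exactly n-1 edges. This graph is connected (all 7 vertices in one component) and has 7-1 = 6 edges. It is a tree.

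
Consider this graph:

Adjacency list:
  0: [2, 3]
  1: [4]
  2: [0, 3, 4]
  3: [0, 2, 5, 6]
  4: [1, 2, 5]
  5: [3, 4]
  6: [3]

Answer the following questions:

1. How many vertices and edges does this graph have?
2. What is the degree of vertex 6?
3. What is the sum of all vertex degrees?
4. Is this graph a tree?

Count: 7 vertices, 8 edges.
Vertex 6 has neighbors [3], degree = 1.
Handshaking lemma: 2 * 8 = 16.
A tree on 7 vertices has 6 edges. This graph has 8 edges (2 extra). Not a tree.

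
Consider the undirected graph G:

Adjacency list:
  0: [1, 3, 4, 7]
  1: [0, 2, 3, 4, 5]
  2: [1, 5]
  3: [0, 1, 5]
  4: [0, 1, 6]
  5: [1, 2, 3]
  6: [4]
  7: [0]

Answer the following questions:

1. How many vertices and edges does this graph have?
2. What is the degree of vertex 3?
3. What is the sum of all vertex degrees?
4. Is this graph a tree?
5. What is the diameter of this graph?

Count: 8 vertices, 11 edges.
Vertex 3 has neighbors [0, 1, 5], degree = 3.
Handshaking lemma: 2 * 11 = 22.
A tree on 8 vertices has 7 edges. This graph has 11 edges (4 extra). Not a tree.
Diameter (longest shortest path) = 3.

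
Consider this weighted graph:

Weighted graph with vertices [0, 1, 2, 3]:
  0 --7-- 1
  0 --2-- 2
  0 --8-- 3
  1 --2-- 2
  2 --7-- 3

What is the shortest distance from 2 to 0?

Using Dijkstra's algorithm from vertex 2:
Shortest path: 2 -> 0
Total weight: 2 = 2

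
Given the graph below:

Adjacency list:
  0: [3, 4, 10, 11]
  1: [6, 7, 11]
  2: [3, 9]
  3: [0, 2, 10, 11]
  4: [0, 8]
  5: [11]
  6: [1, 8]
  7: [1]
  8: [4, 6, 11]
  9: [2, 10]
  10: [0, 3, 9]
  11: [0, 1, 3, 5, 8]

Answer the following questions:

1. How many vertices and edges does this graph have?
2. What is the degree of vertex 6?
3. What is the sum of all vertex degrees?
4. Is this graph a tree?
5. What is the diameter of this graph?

Count: 12 vertices, 16 edges.
Vertex 6 has neighbors [1, 8], degree = 2.
Handshaking lemma: 2 * 16 = 32.
A tree on 12 vertices has 11 edges. This graph has 16 edges (5 extra). Not a tree.
Diameter (longest shortest path) = 5.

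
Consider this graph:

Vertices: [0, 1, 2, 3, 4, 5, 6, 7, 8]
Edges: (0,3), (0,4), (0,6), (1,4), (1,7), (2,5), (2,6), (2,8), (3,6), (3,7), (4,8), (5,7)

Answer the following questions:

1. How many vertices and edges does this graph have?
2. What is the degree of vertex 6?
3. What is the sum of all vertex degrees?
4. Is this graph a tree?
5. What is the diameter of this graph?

Count: 9 vertices, 12 edges.
Vertex 6 has neighbors [0, 2, 3], degree = 3.
Handshaking lemma: 2 * 12 = 24.
A tree on 9 vertices has 8 edges. This graph has 12 edges (4 extra). Not a tree.
Diameter (longest shortest path) = 3.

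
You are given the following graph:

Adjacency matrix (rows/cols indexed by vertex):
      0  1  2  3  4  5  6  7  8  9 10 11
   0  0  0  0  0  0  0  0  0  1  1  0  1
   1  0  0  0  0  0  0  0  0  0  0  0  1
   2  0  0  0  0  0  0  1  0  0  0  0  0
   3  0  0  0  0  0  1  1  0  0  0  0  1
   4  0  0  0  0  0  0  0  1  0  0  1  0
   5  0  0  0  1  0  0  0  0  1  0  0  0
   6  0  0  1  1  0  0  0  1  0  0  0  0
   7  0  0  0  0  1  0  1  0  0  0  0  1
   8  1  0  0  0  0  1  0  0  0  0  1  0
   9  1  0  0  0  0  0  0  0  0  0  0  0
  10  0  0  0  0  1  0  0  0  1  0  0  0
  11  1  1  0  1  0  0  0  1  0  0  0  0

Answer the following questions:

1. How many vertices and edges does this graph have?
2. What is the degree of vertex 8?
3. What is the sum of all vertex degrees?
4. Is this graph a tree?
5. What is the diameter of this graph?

Count: 12 vertices, 14 edges.
Vertex 8 has neighbors [0, 5, 10], degree = 3.
Handshaking lemma: 2 * 14 = 28.
A tree on 12 vertices has 11 edges. This graph has 14 edges (3 extra). Not a tree.
Diameter (longest shortest path) = 5.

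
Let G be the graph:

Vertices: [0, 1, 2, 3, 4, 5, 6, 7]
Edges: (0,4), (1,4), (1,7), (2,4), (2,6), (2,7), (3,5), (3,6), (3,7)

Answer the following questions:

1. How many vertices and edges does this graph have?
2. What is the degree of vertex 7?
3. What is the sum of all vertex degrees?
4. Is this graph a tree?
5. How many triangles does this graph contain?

Count: 8 vertices, 9 edges.
Vertex 7 has neighbors [1, 2, 3], degree = 3.
Handshaking lemma: 2 * 9 = 18.
A tree on 8 vertices has 7 edges. This graph has 9 edges (2 extra). Not a tree.
Number of triangles = 0.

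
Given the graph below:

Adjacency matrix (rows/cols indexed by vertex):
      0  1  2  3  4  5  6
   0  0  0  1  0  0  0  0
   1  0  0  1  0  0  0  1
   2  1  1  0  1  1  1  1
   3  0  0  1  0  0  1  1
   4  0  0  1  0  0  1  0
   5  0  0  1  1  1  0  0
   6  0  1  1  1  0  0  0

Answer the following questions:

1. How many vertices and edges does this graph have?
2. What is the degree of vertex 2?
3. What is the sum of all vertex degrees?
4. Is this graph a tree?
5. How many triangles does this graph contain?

Count: 7 vertices, 10 edges.
Vertex 2 has neighbors [0, 1, 3, 4, 5, 6], degree = 6.
Handshaking lemma: 2 * 10 = 20.
A tree on 7 vertices has 6 edges. This graph has 10 edges (4 extra). Not a tree.
Number of triangles = 4.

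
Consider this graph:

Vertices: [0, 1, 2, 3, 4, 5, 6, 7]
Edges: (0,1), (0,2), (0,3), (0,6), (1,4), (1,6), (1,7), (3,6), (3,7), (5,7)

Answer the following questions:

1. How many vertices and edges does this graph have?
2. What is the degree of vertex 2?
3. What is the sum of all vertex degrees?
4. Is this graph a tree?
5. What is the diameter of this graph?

Count: 8 vertices, 10 edges.
Vertex 2 has neighbors [0], degree = 1.
Handshaking lemma: 2 * 10 = 20.
A tree on 8 vertices has 7 edges. This graph has 10 edges (3 extra). Not a tree.
Diameter (longest shortest path) = 4.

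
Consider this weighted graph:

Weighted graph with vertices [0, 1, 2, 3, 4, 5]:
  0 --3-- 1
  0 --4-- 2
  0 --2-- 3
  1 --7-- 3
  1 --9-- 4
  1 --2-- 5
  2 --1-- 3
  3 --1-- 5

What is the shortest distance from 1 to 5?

Using Dijkstra's algorithm from vertex 1:
Shortest path: 1 -> 5
Total weight: 2 = 2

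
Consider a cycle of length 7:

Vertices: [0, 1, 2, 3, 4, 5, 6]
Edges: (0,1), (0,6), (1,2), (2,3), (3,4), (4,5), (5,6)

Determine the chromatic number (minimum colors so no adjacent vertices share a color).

This is an odd cycle (C_7). Odd cycles are not bipartite (any 2-coloring forces two adjacent vertices to match), and 3 colors suffice.
Chromatic number = 3.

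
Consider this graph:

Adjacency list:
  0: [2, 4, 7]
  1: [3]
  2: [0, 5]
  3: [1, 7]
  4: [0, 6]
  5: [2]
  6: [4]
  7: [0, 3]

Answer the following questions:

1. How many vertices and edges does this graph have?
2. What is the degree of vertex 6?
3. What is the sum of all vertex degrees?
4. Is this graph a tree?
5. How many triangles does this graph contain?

Count: 8 vertices, 7 edges.
Vertex 6 has neighbors [4], degree = 1.
Handshaking lemma: 2 * 7 = 14.
A graph is a tree iff it is connected and has exactly n-1 edges. This graph is connected (all 8 vertices in one component) and has 8-1 = 7 edges. It is a tree.
Number of triangles = 0.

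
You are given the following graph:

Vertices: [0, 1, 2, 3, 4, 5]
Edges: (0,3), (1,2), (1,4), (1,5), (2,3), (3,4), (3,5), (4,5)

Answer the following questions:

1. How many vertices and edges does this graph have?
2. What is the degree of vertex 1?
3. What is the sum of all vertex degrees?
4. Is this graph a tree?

Count: 6 vertices, 8 edges.
Vertex 1 has neighbors [2, 4, 5], degree = 3.
Handshaking lemma: 2 * 8 = 16.
A tree on 6 vertices has 5 edges. This graph has 8 edges (3 extra). Not a tree.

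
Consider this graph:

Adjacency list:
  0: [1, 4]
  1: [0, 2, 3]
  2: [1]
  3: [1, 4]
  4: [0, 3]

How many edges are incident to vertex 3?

Vertex 3 has neighbors [1, 4], so deg(3) = 2.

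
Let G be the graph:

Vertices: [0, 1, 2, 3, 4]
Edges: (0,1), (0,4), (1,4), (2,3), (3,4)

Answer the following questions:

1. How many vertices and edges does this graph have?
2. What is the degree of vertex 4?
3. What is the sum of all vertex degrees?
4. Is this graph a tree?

Count: 5 vertices, 5 edges.
Vertex 4 has neighbors [0, 1, 3], degree = 3.
Handshaking lemma: 2 * 5 = 10.
A tree on 5 vertices has 4 edges. This graph has 5 edges (1 extra). Not a tree.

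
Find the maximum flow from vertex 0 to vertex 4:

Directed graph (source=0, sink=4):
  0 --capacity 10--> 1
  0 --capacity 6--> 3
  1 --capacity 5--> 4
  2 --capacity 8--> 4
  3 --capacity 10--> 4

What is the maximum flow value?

Computing max flow:
  Flow on (0->1): 5/10
  Flow on (0->3): 6/6
  Flow on (1->4): 5/5
  Flow on (3->4): 6/10
Maximum flow = 11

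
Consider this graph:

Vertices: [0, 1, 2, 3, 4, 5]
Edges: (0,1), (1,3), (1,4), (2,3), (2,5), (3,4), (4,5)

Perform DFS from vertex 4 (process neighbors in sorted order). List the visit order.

DFS from vertex 4 (neighbors processed in ascending order):
Visit order: 4, 1, 0, 3, 2, 5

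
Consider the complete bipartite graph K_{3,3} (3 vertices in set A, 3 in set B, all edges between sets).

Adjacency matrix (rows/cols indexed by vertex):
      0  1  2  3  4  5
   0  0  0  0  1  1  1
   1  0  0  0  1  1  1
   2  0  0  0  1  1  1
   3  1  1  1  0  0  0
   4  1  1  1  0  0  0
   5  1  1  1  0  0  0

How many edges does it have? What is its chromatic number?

K_{3,3} has 3 * 3 = 9 edges.
Bipartite graphs have chromatic number 2 (color each partition differently).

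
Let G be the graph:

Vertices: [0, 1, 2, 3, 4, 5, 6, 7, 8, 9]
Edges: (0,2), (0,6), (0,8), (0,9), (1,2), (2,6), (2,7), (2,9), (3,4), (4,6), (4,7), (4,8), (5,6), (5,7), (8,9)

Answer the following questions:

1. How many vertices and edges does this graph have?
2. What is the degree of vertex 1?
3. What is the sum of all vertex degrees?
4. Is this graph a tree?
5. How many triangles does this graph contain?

Count: 10 vertices, 15 edges.
Vertex 1 has neighbors [2], degree = 1.
Handshaking lemma: 2 * 15 = 30.
A tree on 10 vertices has 9 edges. This graph has 15 edges (6 extra). Not a tree.
Number of triangles = 3.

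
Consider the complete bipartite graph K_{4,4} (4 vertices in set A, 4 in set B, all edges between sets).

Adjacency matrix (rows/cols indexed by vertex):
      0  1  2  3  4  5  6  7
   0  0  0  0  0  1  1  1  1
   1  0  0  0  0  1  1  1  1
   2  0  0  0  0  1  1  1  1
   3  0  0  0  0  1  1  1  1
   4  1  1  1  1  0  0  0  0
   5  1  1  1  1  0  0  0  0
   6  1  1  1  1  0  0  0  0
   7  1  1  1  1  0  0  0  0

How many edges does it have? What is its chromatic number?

K_{4,4} has 4 * 4 = 16 edges.
Bipartite graphs have chromatic number 2 (color each partition differently).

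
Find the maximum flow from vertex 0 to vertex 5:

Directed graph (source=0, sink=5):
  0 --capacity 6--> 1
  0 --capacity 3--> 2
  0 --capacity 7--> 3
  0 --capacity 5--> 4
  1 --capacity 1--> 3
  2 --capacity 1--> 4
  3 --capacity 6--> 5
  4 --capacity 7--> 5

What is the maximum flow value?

Computing max flow:
  Flow on (0->1): 1/6
  Flow on (0->2): 1/3
  Flow on (0->3): 5/7
  Flow on (0->4): 5/5
  Flow on (1->3): 1/1
  Flow on (2->4): 1/1
  Flow on (3->5): 6/6
  Flow on (4->5): 6/7
Maximum flow = 12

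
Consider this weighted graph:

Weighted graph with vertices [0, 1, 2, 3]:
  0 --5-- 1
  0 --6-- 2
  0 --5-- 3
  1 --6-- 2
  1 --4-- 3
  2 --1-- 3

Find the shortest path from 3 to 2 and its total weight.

Using Dijkstra's algorithm from vertex 3:
Shortest path: 3 -> 2
Total weight: 1 = 1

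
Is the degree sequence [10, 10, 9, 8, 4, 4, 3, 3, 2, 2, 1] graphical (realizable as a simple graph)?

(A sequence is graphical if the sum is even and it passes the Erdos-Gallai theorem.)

Sum of degrees = 56. Sum is even but fails Erdos-Gallai. The sequence is NOT graphical.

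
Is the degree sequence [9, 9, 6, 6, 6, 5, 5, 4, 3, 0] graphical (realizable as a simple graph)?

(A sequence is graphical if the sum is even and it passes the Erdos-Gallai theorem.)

Sum of degrees = 53. Sum is odd, so the sequence is NOT graphical.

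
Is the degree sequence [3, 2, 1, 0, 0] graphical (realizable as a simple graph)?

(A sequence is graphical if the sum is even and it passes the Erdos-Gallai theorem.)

Sum of degrees = 6. Sum is even but fails Erdos-Gallai. The sequence is NOT graphical.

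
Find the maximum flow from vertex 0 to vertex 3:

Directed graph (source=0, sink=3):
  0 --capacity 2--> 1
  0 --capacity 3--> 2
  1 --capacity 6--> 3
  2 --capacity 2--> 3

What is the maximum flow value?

Computing max flow:
  Flow on (0->1): 2/2
  Flow on (0->2): 2/3
  Flow on (1->3): 2/6
  Flow on (2->3): 2/2
Maximum flow = 4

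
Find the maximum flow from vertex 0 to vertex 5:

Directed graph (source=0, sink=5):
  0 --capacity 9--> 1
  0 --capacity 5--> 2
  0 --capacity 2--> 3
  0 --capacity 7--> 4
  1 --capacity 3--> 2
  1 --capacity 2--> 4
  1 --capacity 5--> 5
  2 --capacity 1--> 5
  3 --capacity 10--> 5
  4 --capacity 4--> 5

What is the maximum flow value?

Computing max flow:
  Flow on (0->1): 7/9
  Flow on (0->2): 1/5
  Flow on (0->3): 2/2
  Flow on (0->4): 2/7
  Flow on (1->4): 2/2
  Flow on (1->5): 5/5
  Flow on (2->5): 1/1
  Flow on (3->5): 2/10
  Flow on (4->5): 4/4
Maximum flow = 12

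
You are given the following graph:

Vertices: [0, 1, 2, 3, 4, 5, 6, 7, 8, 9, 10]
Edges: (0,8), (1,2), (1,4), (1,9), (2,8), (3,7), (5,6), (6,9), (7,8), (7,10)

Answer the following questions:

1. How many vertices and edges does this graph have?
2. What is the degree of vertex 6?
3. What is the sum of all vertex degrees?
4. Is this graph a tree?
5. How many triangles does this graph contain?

Count: 11 vertices, 10 edges.
Vertex 6 has neighbors [5, 9], degree = 2.
Handshaking lemma: 2 * 10 = 20.
A graph is a tree iff it is connected and has exactly n-1 edges. This graph is connected (all 11 vertices in one component) and has 11-1 = 10 edges. It is a tree.
Number of triangles = 0.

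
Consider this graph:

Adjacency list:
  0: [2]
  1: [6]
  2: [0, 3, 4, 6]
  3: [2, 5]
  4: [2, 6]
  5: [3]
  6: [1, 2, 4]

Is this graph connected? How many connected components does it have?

Checking connectivity: the graph has 1 connected component(s).
All vertices are reachable from each other. The graph IS connected.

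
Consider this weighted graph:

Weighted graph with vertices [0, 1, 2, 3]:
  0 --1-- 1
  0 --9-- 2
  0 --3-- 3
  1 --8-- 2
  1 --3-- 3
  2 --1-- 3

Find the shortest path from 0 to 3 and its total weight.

Using Dijkstra's algorithm from vertex 0:
Shortest path: 0 -> 3
Total weight: 3 = 3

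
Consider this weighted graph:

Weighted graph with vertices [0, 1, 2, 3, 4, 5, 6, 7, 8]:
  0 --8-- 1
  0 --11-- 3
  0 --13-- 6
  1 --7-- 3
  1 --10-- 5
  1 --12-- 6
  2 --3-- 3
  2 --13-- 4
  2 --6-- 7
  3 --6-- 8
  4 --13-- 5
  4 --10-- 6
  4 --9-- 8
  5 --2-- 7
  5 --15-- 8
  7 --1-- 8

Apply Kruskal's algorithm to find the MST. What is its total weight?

Applying Kruskal's algorithm (sort edges by weight, add if no cycle):
  Add (7,8) w=1
  Add (5,7) w=2
  Add (2,3) w=3
  Add (2,7) w=6
  Skip (3,8) w=6 (creates cycle)
  Add (1,3) w=7
  Add (0,1) w=8
  Add (4,8) w=9
  Skip (1,5) w=10 (creates cycle)
  Add (4,6) w=10
  Skip (0,3) w=11 (creates cycle)
  Skip (1,6) w=12 (creates cycle)
  Skip (0,6) w=13 (creates cycle)
  Skip (2,4) w=13 (creates cycle)
  Skip (4,5) w=13 (creates cycle)
  Skip (5,8) w=15 (creates cycle)
MST weight = 46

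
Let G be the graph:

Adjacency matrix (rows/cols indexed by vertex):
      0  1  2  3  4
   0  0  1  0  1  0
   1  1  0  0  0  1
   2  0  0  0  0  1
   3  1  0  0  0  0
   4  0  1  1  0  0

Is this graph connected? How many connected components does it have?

Checking connectivity: the graph has 1 connected component(s).
All vertices are reachable from each other. The graph IS connected.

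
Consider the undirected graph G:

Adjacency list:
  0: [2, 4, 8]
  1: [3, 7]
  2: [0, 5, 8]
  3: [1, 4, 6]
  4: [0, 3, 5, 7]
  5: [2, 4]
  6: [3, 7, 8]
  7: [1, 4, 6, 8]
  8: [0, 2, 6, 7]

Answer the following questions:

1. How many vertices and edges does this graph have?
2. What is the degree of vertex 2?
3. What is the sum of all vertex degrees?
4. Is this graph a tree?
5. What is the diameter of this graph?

Count: 9 vertices, 14 edges.
Vertex 2 has neighbors [0, 5, 8], degree = 3.
Handshaking lemma: 2 * 14 = 28.
A tree on 9 vertices has 8 edges. This graph has 14 edges (6 extra). Not a tree.
Diameter (longest shortest path) = 3.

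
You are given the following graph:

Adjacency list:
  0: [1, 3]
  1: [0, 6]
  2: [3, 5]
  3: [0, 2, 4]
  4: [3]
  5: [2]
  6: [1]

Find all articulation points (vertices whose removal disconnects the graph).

An articulation point is a vertex whose removal disconnects the graph.
Articulation points: [0, 1, 2, 3]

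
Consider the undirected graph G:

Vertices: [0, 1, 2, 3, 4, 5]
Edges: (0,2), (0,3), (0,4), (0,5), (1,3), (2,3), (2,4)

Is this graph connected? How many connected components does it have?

Checking connectivity: the graph has 1 connected component(s).
All vertices are reachable from each other. The graph IS connected.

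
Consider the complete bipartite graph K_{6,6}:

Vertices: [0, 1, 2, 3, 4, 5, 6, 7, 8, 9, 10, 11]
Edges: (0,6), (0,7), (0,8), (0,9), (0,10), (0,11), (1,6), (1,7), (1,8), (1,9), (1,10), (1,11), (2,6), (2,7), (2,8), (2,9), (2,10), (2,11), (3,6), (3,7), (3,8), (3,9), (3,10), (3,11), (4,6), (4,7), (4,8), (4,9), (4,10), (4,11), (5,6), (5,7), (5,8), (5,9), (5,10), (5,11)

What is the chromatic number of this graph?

K_{6,6} is bipartite: vertices split into two independent sets of size 6 and 6.
Color one set 0, the other 1. No adjacent vertices share a color.
Chromatic number = 2.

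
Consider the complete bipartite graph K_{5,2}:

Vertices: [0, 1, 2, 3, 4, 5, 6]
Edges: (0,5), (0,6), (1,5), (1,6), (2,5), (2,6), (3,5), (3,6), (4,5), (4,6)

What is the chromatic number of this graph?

K_{5,2} is bipartite: vertices split into two independent sets of size 5 and 2.
Color one set 0, the other 1. No adjacent vertices share a color.
Chromatic number = 2.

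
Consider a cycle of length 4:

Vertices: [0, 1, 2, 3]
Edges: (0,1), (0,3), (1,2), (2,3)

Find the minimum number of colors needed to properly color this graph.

This is an even cycle (C_4). Even cycles are bipartite.
Chromatic number = 2.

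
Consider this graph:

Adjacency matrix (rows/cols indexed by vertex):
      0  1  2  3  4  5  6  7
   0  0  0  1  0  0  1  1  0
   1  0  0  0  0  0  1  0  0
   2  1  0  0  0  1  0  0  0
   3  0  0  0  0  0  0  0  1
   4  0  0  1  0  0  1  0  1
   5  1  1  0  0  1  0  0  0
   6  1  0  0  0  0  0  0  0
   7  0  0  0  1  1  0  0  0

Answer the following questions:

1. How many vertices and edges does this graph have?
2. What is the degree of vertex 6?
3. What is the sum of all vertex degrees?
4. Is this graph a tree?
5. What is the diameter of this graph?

Count: 8 vertices, 8 edges.
Vertex 6 has neighbors [0], degree = 1.
Handshaking lemma: 2 * 8 = 16.
A tree on 8 vertices has 7 edges. This graph has 8 edges (1 extra). Not a tree.
Diameter (longest shortest path) = 5.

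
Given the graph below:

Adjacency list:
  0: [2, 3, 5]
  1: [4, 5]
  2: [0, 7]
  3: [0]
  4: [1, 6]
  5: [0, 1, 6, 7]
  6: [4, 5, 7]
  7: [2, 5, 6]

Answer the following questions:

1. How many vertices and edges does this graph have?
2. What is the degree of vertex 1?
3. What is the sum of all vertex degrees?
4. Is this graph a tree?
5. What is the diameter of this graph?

Count: 8 vertices, 10 edges.
Vertex 1 has neighbors [4, 5], degree = 2.
Handshaking lemma: 2 * 10 = 20.
A tree on 8 vertices has 7 edges. This graph has 10 edges (3 extra). Not a tree.
Diameter (longest shortest path) = 4.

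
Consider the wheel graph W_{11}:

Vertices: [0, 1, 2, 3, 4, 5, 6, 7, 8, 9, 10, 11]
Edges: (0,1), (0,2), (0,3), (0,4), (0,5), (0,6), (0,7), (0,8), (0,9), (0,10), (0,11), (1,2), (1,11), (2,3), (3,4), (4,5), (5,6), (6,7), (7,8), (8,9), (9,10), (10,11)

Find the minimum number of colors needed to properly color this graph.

W_{11} = C_{11} plus a hub adjacent to every cycle vertex.
The outer cycle needs 3 colors (odd cycle); the hub is adjacent to all of them so needs a fresh color.
Chromatic number = 3 + 1 = 4.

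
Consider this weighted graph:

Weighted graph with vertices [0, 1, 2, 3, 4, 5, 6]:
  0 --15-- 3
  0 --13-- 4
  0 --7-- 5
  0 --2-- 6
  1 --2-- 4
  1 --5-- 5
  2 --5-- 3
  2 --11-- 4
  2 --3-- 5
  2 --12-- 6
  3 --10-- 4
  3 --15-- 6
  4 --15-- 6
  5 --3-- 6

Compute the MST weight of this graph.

Applying Kruskal's algorithm (sort edges by weight, add if no cycle):
  Add (0,6) w=2
  Add (1,4) w=2
  Add (2,5) w=3
  Add (5,6) w=3
  Add (1,5) w=5
  Add (2,3) w=5
  Skip (0,5) w=7 (creates cycle)
  Skip (3,4) w=10 (creates cycle)
  Skip (2,4) w=11 (creates cycle)
  Skip (2,6) w=12 (creates cycle)
  Skip (0,4) w=13 (creates cycle)
  Skip (0,3) w=15 (creates cycle)
  Skip (3,6) w=15 (creates cycle)
  Skip (4,6) w=15 (creates cycle)
MST weight = 20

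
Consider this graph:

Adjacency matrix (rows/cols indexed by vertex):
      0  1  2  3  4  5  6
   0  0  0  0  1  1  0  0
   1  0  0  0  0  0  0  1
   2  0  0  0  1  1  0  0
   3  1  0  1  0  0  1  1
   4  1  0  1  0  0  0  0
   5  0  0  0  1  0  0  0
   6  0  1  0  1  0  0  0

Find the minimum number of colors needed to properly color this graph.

The graph has a maximum clique of size 2 (lower bound on chromatic number).
A valid 2-coloring: {0: 1, 1: 0, 2: 1, 3: 0, 4: 0, 5: 1, 6: 1}.
Chromatic number = 2.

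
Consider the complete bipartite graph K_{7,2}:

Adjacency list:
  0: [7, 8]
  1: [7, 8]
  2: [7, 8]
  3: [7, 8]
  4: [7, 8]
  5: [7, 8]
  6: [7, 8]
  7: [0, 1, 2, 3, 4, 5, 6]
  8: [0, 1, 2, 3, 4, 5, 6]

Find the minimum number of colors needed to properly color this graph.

K_{7,2} is bipartite: vertices split into two independent sets of size 7 and 2.
Color one set 0, the other 1. No adjacent vertices share a color.
Chromatic number = 2.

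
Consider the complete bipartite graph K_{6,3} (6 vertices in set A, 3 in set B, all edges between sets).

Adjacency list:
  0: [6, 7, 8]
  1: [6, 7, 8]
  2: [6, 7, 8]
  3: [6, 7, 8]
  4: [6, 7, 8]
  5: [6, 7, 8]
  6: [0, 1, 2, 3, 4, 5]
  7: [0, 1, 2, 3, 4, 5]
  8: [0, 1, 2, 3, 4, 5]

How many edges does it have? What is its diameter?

K_{6,3} has 6 * 3 = 18 edges.
Any vertex reaches any opposite-side vertex in 1 step; same-side vertices reach in 2 steps via any opposite-side vertex.
Diameter = 2.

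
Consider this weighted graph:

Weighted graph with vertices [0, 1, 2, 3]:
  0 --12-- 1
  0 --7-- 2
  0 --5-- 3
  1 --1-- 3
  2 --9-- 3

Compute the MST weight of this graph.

Applying Kruskal's algorithm (sort edges by weight, add if no cycle):
  Add (1,3) w=1
  Add (0,3) w=5
  Add (0,2) w=7
  Skip (2,3) w=9 (creates cycle)
  Skip (0,1) w=12 (creates cycle)
MST weight = 13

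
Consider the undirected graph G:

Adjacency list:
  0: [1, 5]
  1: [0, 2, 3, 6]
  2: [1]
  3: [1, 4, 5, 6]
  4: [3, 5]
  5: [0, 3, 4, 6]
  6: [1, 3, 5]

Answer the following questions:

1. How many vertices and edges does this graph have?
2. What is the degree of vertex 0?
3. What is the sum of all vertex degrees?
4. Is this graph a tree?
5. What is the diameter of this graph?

Count: 7 vertices, 10 edges.
Vertex 0 has neighbors [1, 5], degree = 2.
Handshaking lemma: 2 * 10 = 20.
A tree on 7 vertices has 6 edges. This graph has 10 edges (4 extra). Not a tree.
Diameter (longest shortest path) = 3.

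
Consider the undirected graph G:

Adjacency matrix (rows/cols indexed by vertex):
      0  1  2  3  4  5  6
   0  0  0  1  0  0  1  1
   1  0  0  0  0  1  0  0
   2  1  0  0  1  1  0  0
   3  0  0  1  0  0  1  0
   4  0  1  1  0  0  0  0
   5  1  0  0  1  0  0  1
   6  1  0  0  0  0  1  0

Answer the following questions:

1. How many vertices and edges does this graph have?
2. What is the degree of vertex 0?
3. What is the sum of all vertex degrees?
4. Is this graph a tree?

Count: 7 vertices, 8 edges.
Vertex 0 has neighbors [2, 5, 6], degree = 3.
Handshaking lemma: 2 * 8 = 16.
A tree on 7 vertices has 6 edges. This graph has 8 edges (2 extra). Not a tree.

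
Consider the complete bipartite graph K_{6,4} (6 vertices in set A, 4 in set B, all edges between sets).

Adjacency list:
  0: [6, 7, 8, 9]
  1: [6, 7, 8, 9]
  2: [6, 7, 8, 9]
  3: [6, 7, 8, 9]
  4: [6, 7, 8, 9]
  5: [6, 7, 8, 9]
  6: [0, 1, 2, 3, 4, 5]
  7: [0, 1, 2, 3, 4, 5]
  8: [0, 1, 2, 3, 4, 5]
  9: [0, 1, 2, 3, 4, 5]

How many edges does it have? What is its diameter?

K_{6,4} has 6 * 4 = 24 edges.
Any vertex reaches any opposite-side vertex in 1 step; same-side vertices reach in 2 steps via any opposite-side vertex.
Diameter = 2.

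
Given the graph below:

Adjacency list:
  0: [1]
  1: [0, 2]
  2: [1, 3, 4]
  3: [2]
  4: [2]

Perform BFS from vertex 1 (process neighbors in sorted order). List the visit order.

BFS from vertex 1 (neighbors processed in ascending order):
Visit order: 1, 0, 2, 3, 4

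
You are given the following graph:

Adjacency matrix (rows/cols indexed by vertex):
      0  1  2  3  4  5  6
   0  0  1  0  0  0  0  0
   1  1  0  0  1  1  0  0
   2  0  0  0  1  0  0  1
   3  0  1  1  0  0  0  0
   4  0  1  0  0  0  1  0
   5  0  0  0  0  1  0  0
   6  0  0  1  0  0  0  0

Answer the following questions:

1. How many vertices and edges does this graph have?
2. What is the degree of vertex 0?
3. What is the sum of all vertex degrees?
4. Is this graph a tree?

Count: 7 vertices, 6 edges.
Vertex 0 has neighbors [1], degree = 1.
Handshaking lemma: 2 * 6 = 12.
A graph is a tree iff it is connected and has exactly n-1 edges. This graph is connected (all 7 vertices in one component) and has 7-1 = 6 edges. It is a tree.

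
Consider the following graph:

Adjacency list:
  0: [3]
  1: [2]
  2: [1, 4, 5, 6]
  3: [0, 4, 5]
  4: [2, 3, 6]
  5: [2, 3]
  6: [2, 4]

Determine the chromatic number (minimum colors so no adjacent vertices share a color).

The graph has a maximum clique of size 3 (lower bound on chromatic number).
A valid 3-coloring: {0: 1, 1: 1, 2: 0, 3: 0, 4: 1, 5: 1, 6: 2}.
Chromatic number = 3.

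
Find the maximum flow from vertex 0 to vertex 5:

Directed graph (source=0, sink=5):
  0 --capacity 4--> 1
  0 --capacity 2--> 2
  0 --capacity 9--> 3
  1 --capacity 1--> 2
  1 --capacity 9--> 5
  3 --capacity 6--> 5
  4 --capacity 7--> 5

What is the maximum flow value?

Computing max flow:
  Flow on (0->1): 4/4
  Flow on (0->3): 6/9
  Flow on (1->5): 4/9
  Flow on (3->5): 6/6
Maximum flow = 10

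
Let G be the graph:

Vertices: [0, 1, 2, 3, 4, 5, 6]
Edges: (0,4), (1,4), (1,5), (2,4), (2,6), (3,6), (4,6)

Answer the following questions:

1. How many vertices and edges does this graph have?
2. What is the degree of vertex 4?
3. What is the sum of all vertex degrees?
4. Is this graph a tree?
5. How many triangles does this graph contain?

Count: 7 vertices, 7 edges.
Vertex 4 has neighbors [0, 1, 2, 6], degree = 4.
Handshaking lemma: 2 * 7 = 14.
A tree on 7 vertices has 6 edges. This graph has 7 edges (1 extra). Not a tree.
Number of triangles = 1.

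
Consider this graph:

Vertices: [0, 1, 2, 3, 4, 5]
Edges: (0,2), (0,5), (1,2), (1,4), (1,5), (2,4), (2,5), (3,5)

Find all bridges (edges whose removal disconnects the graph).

A bridge is an edge whose removal increases the number of connected components.
Bridges found: (3,5)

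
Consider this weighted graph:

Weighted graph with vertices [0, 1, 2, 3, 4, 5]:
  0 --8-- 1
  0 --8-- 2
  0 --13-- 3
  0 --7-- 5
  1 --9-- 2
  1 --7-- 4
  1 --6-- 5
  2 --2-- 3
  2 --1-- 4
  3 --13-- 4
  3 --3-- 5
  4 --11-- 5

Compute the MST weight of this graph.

Applying Kruskal's algorithm (sort edges by weight, add if no cycle):
  Add (2,4) w=1
  Add (2,3) w=2
  Add (3,5) w=3
  Add (1,5) w=6
  Add (0,5) w=7
  Skip (1,4) w=7 (creates cycle)
  Skip (0,2) w=8 (creates cycle)
  Skip (0,1) w=8 (creates cycle)
  Skip (1,2) w=9 (creates cycle)
  Skip (4,5) w=11 (creates cycle)
  Skip (0,3) w=13 (creates cycle)
  Skip (3,4) w=13 (creates cycle)
MST weight = 19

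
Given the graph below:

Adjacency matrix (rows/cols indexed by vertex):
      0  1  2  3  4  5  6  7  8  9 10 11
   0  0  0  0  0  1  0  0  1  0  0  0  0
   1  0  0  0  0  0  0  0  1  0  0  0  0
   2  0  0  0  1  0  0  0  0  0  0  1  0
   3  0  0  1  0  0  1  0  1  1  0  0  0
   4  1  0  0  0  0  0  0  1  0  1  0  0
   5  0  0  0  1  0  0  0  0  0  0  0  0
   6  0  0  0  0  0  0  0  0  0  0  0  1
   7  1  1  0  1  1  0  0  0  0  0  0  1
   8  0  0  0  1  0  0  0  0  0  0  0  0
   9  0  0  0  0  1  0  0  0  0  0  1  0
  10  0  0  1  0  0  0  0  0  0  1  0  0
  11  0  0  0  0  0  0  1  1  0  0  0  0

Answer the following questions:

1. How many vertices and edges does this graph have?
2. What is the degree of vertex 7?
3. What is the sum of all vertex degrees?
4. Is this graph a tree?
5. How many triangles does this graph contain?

Count: 12 vertices, 13 edges.
Vertex 7 has neighbors [0, 1, 3, 4, 11], degree = 5.
Handshaking lemma: 2 * 13 = 26.
A tree on 12 vertices has 11 edges. This graph has 13 edges (2 extra). Not a tree.
Number of triangles = 1.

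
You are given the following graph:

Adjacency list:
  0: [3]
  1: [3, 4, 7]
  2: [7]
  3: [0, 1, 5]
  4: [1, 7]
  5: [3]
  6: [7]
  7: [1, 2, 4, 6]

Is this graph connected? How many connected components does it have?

Checking connectivity: the graph has 1 connected component(s).
All vertices are reachable from each other. The graph IS connected.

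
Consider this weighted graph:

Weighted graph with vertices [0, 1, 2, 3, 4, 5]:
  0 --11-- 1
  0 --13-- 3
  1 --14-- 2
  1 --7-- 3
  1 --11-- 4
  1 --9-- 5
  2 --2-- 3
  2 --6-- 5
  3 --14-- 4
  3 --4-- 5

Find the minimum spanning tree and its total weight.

Applying Kruskal's algorithm (sort edges by weight, add if no cycle):
  Add (2,3) w=2
  Add (3,5) w=4
  Skip (2,5) w=6 (creates cycle)
  Add (1,3) w=7
  Skip (1,5) w=9 (creates cycle)
  Add (0,1) w=11
  Add (1,4) w=11
  Skip (0,3) w=13 (creates cycle)
  Skip (1,2) w=14 (creates cycle)
  Skip (3,4) w=14 (creates cycle)
MST weight = 35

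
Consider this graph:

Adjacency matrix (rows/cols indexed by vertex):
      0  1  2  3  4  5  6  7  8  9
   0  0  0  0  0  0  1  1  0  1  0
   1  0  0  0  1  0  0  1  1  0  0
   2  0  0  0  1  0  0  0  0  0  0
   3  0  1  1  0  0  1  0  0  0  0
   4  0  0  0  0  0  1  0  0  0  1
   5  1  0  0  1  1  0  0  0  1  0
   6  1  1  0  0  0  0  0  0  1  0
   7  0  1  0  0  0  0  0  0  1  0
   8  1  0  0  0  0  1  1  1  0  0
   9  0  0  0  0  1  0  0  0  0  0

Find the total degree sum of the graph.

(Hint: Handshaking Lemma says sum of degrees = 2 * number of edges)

Count edges: 13 edges.
By Handshaking Lemma: sum of degrees = 2 * 13 = 26.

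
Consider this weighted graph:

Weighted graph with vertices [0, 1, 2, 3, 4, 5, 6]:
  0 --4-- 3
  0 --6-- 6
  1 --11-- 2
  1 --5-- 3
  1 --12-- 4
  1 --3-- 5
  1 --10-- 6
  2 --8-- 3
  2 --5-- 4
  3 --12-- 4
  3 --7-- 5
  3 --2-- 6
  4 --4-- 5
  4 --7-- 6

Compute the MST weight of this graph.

Applying Kruskal's algorithm (sort edges by weight, add if no cycle):
  Add (3,6) w=2
  Add (1,5) w=3
  Add (0,3) w=4
  Add (4,5) w=4
  Add (1,3) w=5
  Add (2,4) w=5
  Skip (0,6) w=6 (creates cycle)
  Skip (3,5) w=7 (creates cycle)
  Skip (4,6) w=7 (creates cycle)
  Skip (2,3) w=8 (creates cycle)
  Skip (1,6) w=10 (creates cycle)
  Skip (1,2) w=11 (creates cycle)
  Skip (1,4) w=12 (creates cycle)
  Skip (3,4) w=12 (creates cycle)
MST weight = 23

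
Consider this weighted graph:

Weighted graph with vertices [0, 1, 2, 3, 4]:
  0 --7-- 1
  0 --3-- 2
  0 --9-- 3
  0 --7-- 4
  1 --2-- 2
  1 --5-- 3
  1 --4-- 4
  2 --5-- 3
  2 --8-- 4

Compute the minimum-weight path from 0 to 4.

Using Dijkstra's algorithm from vertex 0:
Shortest path: 0 -> 4
Total weight: 7 = 7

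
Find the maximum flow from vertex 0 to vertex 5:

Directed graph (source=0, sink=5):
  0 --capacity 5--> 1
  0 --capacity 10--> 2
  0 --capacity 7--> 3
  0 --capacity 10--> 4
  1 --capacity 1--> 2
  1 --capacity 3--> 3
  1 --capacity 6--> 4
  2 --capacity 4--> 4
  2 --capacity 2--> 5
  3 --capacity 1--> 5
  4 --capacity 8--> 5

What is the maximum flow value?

Computing max flow:
  Flow on (0->2): 6/10
  Flow on (0->3): 1/7
  Flow on (0->4): 4/10
  Flow on (2->4): 4/4
  Flow on (2->5): 2/2
  Flow on (3->5): 1/1
  Flow on (4->5): 8/8
Maximum flow = 11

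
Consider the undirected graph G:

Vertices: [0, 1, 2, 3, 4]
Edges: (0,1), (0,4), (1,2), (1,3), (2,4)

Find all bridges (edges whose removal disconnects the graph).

A bridge is an edge whose removal increases the number of connected components.
Bridges found: (1,3)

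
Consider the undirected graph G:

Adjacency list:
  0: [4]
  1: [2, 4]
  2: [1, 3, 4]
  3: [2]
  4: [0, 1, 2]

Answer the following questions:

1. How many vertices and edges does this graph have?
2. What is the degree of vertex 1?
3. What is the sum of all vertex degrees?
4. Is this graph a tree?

Count: 5 vertices, 5 edges.
Vertex 1 has neighbors [2, 4], degree = 2.
Handshaking lemma: 2 * 5 = 10.
A tree on 5 vertices has 4 edges. This graph has 5 edges (1 extra). Not a tree.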